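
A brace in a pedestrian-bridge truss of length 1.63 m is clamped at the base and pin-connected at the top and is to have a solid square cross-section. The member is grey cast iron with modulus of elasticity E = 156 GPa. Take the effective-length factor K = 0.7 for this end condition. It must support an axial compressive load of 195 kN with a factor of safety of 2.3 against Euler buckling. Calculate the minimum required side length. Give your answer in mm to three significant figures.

Required P_cr = n·P = 2.3 × 195 = 448.5 kN
L_e = K·L = 0.7 × 1.63 = 1.141 m
Required I = P_cr·L_e²/(π²E) = 4.485×10^5 × 1.141² / (π² × 1.56×10^11) = 3.792×10^-7 m⁴
I_req = 3.792×10^5 mm⁴
Solid square: I = a⁴/12  ⇒  a = (12I)^(1/4) = (12×3.792×10^5)^(1/4) = 46.2 mm

a ≈ 46.2 mm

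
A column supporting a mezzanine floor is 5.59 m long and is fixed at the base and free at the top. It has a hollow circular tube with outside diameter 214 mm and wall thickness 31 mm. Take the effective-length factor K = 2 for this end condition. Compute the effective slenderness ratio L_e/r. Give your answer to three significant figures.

Inner diameter d_i = 214 − 2×31 = 152.0 mm
I = π(d_o⁴ − d_i⁴)/64 = π(214⁴ − 152.0⁴)/64 = 7.675×10^7 mm⁴
A = 1.782×10^4 mm²;  r_min = √(I/A) = √(7.675×10^7/1.782×10^4) = 65.62 mm
L_e = K·L = 2 × 5.59 m = 11.18 m = 11180 mm
λ = L_e / r_min = 11180 / 65.62 = 170

λ ≈ 170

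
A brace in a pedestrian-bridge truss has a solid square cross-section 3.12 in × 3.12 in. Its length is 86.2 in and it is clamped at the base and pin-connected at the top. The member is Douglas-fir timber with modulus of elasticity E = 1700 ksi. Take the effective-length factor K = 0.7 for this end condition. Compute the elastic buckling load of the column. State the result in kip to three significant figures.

I = a⁴/12 = 3.12⁴/12 = 7.897 in⁴
Effective length L_e = K·L = 0.7 × 86.2 = 60.34 in
P_cr = π²EI / L_e² = π² × 1700×10³ × 7.897 / 60.34² = 3.639×10^4 lb

P_cr ≈ 36.4 kip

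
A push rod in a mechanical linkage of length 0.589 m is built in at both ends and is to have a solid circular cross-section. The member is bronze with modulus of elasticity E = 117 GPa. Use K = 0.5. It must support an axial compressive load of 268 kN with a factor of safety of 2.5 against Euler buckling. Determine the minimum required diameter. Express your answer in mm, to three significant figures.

d ≈ 31.8 mm

Required P_cr = n·P = 2.5 × 268 = 670.0 kN
L_e = K·L = 0.5 × 0.589 = 0.2945 m
Required I = P_cr·L_e²/(π²E) = 6.700×10^5 × 0.2945² / (π² × 1.17×10^11) = 5.032×10^-8 m⁴
I_req = 5.032×10^4 mm⁴
Solid circle: I = πd⁴/64  ⇒  d = (64I/π)^(1/4) = (64×5.032×10^4/π)^(1/4) = 31.8 mm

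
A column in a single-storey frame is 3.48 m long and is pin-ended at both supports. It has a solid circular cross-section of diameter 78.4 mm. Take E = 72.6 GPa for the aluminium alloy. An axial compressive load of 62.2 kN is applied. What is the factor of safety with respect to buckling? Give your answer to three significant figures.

n ≈ 1.76

I = πd⁴/64 = π×78.4⁴/64 = 1.855×10^6 mm⁴
I = 1.855×10^6 mm⁴ = 1.855×10^-6 m⁴
Effective length L_e = K·L = 1 × 3.48 = 3.480 m
P_cr = π²EI / L_e² = π² × 72.6×10⁹ × 1.855×10^-6 / 3.480² = 1.097×10^5 N
Factor of safety n = P_cr / P = 109.73 / 62.2 = 1.76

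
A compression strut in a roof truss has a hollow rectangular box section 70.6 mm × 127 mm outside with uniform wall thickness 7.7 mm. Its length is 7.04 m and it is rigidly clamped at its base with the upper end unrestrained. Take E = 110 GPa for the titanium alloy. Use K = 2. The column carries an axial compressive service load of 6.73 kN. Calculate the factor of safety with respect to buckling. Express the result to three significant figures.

n ≈ 1.76

Inner dimensions: h_i = 127 − 2×7.7 = 111.6 mm, b_i = 70.6 − 2×7.7 = 55.20 mm
Weak-axis I_min = (h_o·b_o³ − h_i·b_i³)/12 with b_o = 70.6, b_i = 55.20 mm (shorter outer/inner sides).
I_min = (127×70.6³ − 111.6×55.20³)/12 = 2.160×10^6 mm⁴
I = 2.160×10^6 mm⁴ = 2.160×10^-6 m⁴
Effective length L_e = K·L = 2 × 7.04 = 14.08 m
P_cr = π²EI / L_e² = π² × 110×10⁹ × 2.160×10^-6 / 14.08² = 1.183×10^4 N
Factor of safety n = P_cr / P = 11.829 / 6.73 = 1.76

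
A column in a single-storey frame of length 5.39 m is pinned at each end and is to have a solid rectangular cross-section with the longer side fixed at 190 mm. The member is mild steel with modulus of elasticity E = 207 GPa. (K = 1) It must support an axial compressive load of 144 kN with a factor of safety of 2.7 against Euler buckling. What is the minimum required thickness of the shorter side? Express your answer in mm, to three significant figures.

Required P_cr = n·P = 2.7 × 144 = 388.8 kN
L_e = K·L = 1 × 5.39 = 5.390 m
Required I = P_cr·L_e²/(π²E) = 3.888×10^5 × 5.390² / (π² × 2.07×10^11) = 5.529×10^-6 m⁴
I_req = 5.529×10^6 mm⁴
Rectangle, weak axis: I_min = h·b³/12 with h = 190 mm fixed  ⇒  b = (12I/h)^(1/3) = 70.4 mm

b ≈ 70.4 mm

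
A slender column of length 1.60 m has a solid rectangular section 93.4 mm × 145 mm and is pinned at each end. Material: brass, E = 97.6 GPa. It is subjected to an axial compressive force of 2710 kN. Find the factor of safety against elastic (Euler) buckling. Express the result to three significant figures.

n ≈ 1.37

Buckling occurs about the weak axis: I_min = h·b³/12 with b = 93.4 mm (the shorter side).
I_min = 145×93.4³/12 = 9.845×10^6 mm⁴
I = 9.845×10^6 mm⁴ = 9.845×10^-6 m⁴
Effective length L_e = K·L = 1 × 1.60 = 1.600 m
P_cr = π²EI / L_e² = π² × 97.6×10⁹ × 9.845×10^-6 / 1.600² = 3.705×10^6 N
Factor of safety n = P_cr / P = 3704.6 / 2710 = 1.37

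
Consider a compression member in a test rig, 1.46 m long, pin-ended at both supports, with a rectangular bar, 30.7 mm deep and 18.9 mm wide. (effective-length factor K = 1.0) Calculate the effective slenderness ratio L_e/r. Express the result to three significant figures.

For a rectangle r_min = b/√12 = 18.9/√12 = 5.456 mm
L_e = K·L = 1 × 1.46 m = 1.460 m = 1460.0 mm
λ = L_e / r_min = 1460.0 / 5.456 = 268

λ ≈ 268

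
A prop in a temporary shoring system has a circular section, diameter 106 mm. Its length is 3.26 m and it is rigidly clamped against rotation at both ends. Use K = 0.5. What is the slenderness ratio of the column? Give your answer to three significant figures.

I = πd⁴/64 = π×106⁴/64 = 6.197×10^6 mm⁴
A = 8.825×10^3 mm²;  r_min = √(I/A) = √(6.197×10^6/8.825×10^3) = 26.50 mm
L_e = K·L = 0.5 × 3.26 m = 1.630 m = 1630.0 mm
λ = L_e / r_min = 1630.0 / 26.50 = 61.5

λ ≈ 61.5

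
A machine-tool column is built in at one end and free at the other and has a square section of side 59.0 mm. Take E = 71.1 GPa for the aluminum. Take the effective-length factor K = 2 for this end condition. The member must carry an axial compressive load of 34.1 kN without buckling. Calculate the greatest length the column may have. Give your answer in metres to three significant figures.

L_max ≈ 2.28 m

I = a⁴/12 = 59.0⁴/12 = 1.010×10^6 mm⁴
I = 1.010×10^-6 m⁴
At the buckling limit P_cr = P = 3.410×10^4 N
From P_cr = π²EI/(K·L)²:  L = (1/K)·√(π²EI/P_cr) = (1/2)·√(π²×7.11×10^10×1.010×10^-6/3.410×10^4)
L = 2.28 m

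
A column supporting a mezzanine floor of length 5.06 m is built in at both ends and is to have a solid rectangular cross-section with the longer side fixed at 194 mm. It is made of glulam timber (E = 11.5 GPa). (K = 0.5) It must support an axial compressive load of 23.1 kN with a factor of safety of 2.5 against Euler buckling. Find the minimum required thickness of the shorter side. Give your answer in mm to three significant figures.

b ≈ 58.6 mm

Required P_cr = n·P = 2.5 × 23.1 = 57.75 kN
L_e = K·L = 0.5 × 5.06 = 2.530 m
Required I = P_cr·L_e²/(π²E) = 5.775×10^4 × 2.530² / (π² × 1.15×10^10) = 3.257×10^-6 m⁴
I_req = 3.257×10^6 mm⁴
Rectangle, weak axis: I_min = h·b³/12 with h = 194 mm fixed  ⇒  b = (12I/h)^(1/3) = 58.6 mm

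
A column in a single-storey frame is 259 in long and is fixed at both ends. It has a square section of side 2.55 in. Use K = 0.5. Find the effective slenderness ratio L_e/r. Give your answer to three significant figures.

For a square r = a/√12 = 2.55/√12 = 0.7361 in
L_e = K·L = 0.5 × 259 = 129.5 in
λ = L_e / r_min = 129.50 / 0.7361 = 176

λ ≈ 176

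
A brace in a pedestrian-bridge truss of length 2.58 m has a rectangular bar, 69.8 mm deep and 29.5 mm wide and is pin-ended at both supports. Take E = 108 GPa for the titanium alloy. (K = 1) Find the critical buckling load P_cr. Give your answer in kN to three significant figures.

P_cr ≈ 23.9 kN

Buckling occurs about the weak axis: I_min = h·b³/12 with b = 29.5 mm (the shorter side).
I_min = 69.8×29.5³/12 = 1.493×10^5 mm⁴
I = 1.493×10^5 mm⁴ = 1.493×10^-7 m⁴
Effective length L_e = K·L = 1 × 2.58 = 2.580 m
P_cr = π²EI / L_e² = π² × 108×10⁹ × 1.493×10^-7 / 2.580² = 2.391×10^4 N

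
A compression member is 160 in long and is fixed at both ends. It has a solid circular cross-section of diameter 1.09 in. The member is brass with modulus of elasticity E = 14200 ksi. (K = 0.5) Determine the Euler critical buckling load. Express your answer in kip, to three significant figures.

I = πd⁴/64 = π×1.09⁴/64 = 6.929×10^-2 in⁴
Effective length L_e = K·L = 0.5 × 160 = 80.00 in
P_cr = π²EI / L_e² = π² × 14200×10³ × 6.929×10^-2 / 80.00² = 1.517×10^3 lb

P_cr ≈ 1.52 kip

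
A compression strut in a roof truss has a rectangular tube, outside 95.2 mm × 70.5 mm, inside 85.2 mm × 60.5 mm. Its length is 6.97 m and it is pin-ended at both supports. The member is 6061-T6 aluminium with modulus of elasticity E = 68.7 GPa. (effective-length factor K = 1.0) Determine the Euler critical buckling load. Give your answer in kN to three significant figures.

P_cr ≈ 16.9 kN

Weak-axis I_min = (h_o·b_o³ − h_i·b_i³)/12 with b_o = 70.5, b_i = 60.50 mm (shorter outer/inner sides).
I_min = (95.2×70.5³ − 85.20×60.50³)/12 = 1.208×10^6 mm⁴
I = 1.208×10^6 mm⁴ = 1.208×10^-6 m⁴
Effective length L_e = K·L = 1 × 6.97 = 6.970 m
P_cr = π²EI / L_e² = π² × 68.7×10⁹ × 1.208×10^-6 / 6.970² = 1.685×10^4 N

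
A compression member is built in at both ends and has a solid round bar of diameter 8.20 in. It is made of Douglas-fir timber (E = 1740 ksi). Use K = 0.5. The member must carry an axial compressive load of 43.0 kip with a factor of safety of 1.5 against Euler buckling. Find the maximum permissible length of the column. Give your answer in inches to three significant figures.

I = πd⁴/64 = π×8.20⁴/64 = 221.9 in⁴
Required critical load P_cr = n·P = 1.5 × 43.0 = 64.50 kip = 6.450×10^4 lb
From P_cr = π²EI/(K·L)²:  L = (1/K)·√(π²EI/P_cr) = (1/0.5)·√(π²×1.74×10^6×221.9/6.450×10^4)
L = 486 in

L_max ≈ 486 in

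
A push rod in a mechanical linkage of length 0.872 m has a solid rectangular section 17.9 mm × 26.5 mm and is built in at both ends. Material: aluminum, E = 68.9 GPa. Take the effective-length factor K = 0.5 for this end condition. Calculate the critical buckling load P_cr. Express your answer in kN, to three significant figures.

P_cr ≈ 45.3 kN

Buckling occurs about the weak axis: I_min = h·b³/12 with b = 17.9 mm (the shorter side).
I_min = 26.5×17.9³/12 = 1.267×10^4 mm⁴
I = 1.267×10^4 mm⁴ = 1.267×10^-8 m⁴
Effective length L_e = K·L = 0.5 × 0.872 = 0.4360 m
P_cr = π²EI / L_e² = π² × 68.9×10⁹ × 1.267×10^-8 / 0.4360² = 4.531×10^4 N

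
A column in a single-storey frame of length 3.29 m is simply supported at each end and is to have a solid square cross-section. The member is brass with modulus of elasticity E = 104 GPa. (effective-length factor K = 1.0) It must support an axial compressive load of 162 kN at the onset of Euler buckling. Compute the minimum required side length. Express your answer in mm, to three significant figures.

L_e = K·L = 1 × 3.29 = 3.290 m
Required I = P_cr·L_e²/(π²E) = 1.620×10^5 × 3.290² / (π² × 1.04×10^11) = 1.708×10^-6 m⁴
I_req = 1.708×10^6 mm⁴
Solid square: I = a⁴/12  ⇒  a = (12I)^(1/4) = (12×1.708×10^6)^(1/4) = 67.3 mm

a ≈ 67.3 mm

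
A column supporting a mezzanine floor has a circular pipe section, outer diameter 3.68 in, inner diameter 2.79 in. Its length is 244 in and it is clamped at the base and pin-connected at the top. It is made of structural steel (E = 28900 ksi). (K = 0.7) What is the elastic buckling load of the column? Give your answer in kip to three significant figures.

d_o = 3.68 in, d_i = 2.79 in
I = π(d_o⁴ − d_i⁴)/64 = π(3.68⁴ − 2.790⁴)/64 = 6.028 in⁴
Effective length L_e = K·L = 0.7 × 244 = 170.8 in
P_cr = π²EI / L_e² = π² × 28900×10³ × 6.028 / 170.8² = 5.894×10^4 lb

P_cr ≈ 58.9 kip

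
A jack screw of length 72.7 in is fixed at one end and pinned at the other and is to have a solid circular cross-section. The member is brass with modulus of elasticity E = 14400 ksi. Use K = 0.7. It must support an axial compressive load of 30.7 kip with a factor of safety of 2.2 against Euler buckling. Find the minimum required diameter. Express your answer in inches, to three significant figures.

d ≈ 2.24 in

Required P_cr = n·P = 2.2 × 30.7 = 67.54 kip
L_e = K·L = 0.7 × 72.7 = 50.89 in
Required I = P_cr·L_e²/(π²E) = 6.754×10^4 × 50.89² / (π² × 1.44×10^7) = 1.231 in⁴
Solid circle: I = πd⁴/64  ⇒  d = (64I/π)^(1/4) = (64×1.231/π)^(1/4) = 2.24 in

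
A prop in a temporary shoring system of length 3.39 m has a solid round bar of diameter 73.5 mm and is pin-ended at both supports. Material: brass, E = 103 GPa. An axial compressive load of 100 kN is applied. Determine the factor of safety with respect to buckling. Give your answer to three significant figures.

n ≈ 1.27

I = πd⁴/64 = π×73.5⁴/64 = 1.433×10^6 mm⁴
I = 1.433×10^6 mm⁴ = 1.433×10^-6 m⁴
Effective length L_e = K·L = 1 × 3.39 = 3.390 m
P_cr = π²EI / L_e² = π² × 103×10⁹ × 1.433×10^-6 / 3.390² = 1.267×10^5 N
Factor of safety n = P_cr / P = 126.72 / 100 = 1.27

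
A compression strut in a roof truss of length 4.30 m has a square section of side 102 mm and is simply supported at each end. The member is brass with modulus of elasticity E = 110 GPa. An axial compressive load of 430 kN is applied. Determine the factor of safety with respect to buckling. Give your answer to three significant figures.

n ≈ 1.23

I = a⁴/12 = 102⁴/12 = 9.020×10^6 mm⁴
I = 9.020×10^6 mm⁴ = 9.020×10^-6 m⁴
Effective length L_e = K·L = 1 × 4.30 = 4.300 m
P_cr = π²EI / L_e² = π² × 110×10⁹ × 9.020×10^-6 / 4.300² = 5.296×10^5 N
Factor of safety n = P_cr / P = 529.63 / 430 = 1.23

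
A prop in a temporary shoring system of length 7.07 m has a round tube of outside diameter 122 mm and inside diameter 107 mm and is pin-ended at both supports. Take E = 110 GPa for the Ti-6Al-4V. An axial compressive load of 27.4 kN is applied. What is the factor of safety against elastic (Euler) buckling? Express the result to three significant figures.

d_o = 122 mm, d_i = 107 mm
I = π(d_o⁴ − d_i⁴)/64 = π(122⁴ − 107.0⁴)/64 = 4.440×10^6 mm⁴
I = 4.440×10^6 mm⁴ = 4.440×10^-6 m⁴
Effective length L_e = K·L = 1 × 7.07 = 7.070 m
P_cr = π²EI / L_e² = π² × 110×10⁹ × 4.440×10^-6 / 7.070² = 9.644×10^4 N
Factor of safety n = P_cr / P = 96.439 / 27.4 = 3.52

n ≈ 3.52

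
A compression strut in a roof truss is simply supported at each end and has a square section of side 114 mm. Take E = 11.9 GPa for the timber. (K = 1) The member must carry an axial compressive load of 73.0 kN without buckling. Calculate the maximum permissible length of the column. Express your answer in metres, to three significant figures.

I = a⁴/12 = 114⁴/12 = 1.407×10^7 mm⁴
I = 1.407×10^-5 m⁴
At the buckling limit P_cr = P = 7.300×10^4 N
From P_cr = π²EI/(K·L)²:  L = (1/K)·√(π²EI/P_cr) = (1/1)·√(π²×1.19×10^10×1.407×10^-5/7.300×10^4)
L = 4.76 m

L_max ≈ 4.76 m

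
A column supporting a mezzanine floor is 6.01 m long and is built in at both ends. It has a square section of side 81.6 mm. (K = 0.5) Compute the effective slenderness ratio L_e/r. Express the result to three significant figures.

For a square r = a/√12 = 81.6/√12 = 23.56 mm
L_e = K·L = 0.5 × 6.01 m = 3.005 m = 3005.0 mm
λ = L_e / r_min = 3005.0 / 23.56 = 128

λ ≈ 128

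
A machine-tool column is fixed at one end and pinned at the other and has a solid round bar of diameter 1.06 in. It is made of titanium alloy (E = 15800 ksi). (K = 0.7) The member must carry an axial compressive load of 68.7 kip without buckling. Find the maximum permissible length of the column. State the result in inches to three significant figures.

I = πd⁴/64 = π×1.06⁴/64 = 6.197×10^-2 in⁴
At the buckling limit P_cr = P = 6.870×10^4 lb
From P_cr = π²EI/(K·L)²:  L = (1/K)·√(π²EI/P_cr) = (1/0.7)·√(π²×1.58×10^7×6.197×10^-2/6.870×10^4)
L = 16.9 in

L_max ≈ 16.9 in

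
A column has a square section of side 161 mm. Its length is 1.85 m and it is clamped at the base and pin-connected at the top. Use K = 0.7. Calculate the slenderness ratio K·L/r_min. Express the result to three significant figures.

For a square r = a/√12 = 161/√12 = 46.48 mm
L_e = K·L = 0.7 × 1.85 m = 1.295 m = 1295.0 mm
λ = L_e / r_min = 1295.0 / 46.48 = 27.9

λ ≈ 27.9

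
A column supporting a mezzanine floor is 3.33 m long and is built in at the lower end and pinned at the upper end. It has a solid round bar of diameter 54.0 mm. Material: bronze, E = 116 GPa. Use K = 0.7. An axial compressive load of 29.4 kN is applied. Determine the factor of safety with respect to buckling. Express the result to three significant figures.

n ≈ 2.99

I = πd⁴/64 = π×54.0⁴/64 = 4.174×10^5 mm⁴
I = 4.174×10^5 mm⁴ = 4.174×10^-7 m⁴
Effective length L_e = K·L = 0.7 × 3.33 = 2.331 m
P_cr = π²EI / L_e² = π² × 116×10⁹ × 4.174×10^-7 / 2.331² = 8.795×10^4 N
Factor of safety n = P_cr / P = 87.946 / 29.4 = 2.99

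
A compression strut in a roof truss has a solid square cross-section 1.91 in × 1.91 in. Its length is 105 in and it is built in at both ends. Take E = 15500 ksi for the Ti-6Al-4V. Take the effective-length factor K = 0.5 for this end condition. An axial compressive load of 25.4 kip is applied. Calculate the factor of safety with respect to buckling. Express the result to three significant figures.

n ≈ 2.42

I = a⁴/12 = 1.91⁴/12 = 1.109 in⁴
Effective length L_e = K·L = 0.5 × 105 = 52.50 in
P_cr = π²EI / L_e² = π² × 15500×10³ × 1.109 / 52.50² = 6.156×10^4 lb
Factor of safety n = P_cr / P = 61.555 / 25.4 = 2.42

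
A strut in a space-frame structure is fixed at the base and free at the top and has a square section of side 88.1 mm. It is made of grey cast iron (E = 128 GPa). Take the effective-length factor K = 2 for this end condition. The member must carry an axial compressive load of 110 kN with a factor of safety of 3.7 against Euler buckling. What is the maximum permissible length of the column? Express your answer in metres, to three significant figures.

L_max ≈ 1.97 m

I = a⁴/12 = 88.1⁴/12 = 5.020×10^6 mm⁴
I = 5.020×10^-6 m⁴
Required critical load P_cr = n·P = 3.7 × 110 = 407.0 kN = 4.070×10^5 N
From P_cr = π²EI/(K·L)²:  L = (1/K)·√(π²EI/P_cr) = (1/2)·√(π²×1.28×10^11×5.020×10^-6/4.070×10^5)
L = 1.97 m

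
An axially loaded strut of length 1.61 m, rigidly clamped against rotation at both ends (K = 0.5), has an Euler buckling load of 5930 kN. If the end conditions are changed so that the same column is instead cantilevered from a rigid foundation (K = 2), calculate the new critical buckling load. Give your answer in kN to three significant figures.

P_cr ≈ 371 kN

P_cr ∝ 1/K², so P_cr,new = P_cr,old × (K_old/K_new)² = 5930 × (0.5/2)²
= 5930 × 0.06250 = 371 kN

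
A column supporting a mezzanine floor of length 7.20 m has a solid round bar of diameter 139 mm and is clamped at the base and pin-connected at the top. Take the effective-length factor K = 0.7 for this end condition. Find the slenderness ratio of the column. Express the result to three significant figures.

λ ≈ 145

For a solid circle r = d/4 = 139/4 = 34.75 mm
L_e = K·L = 0.7 × 7.20 m = 5.040 m = 5040.0 mm
λ = L_e / r_min = 5040.0 / 34.75 = 145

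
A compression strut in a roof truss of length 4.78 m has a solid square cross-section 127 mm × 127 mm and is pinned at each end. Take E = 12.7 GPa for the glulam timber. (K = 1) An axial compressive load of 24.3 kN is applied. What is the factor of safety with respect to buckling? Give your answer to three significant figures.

n ≈ 4.89

I = a⁴/12 = 127⁴/12 = 2.168×10^7 mm⁴
I = 2.168×10^7 mm⁴ = 2.168×10^-5 m⁴
Effective length L_e = K·L = 1 × 4.78 = 4.780 m
P_cr = π²EI / L_e² = π² × 12.7×10⁹ × 2.168×10^-5 / 4.780² = 1.189×10^5 N
Factor of safety n = P_cr / P = 118.93 / 24.3 = 4.89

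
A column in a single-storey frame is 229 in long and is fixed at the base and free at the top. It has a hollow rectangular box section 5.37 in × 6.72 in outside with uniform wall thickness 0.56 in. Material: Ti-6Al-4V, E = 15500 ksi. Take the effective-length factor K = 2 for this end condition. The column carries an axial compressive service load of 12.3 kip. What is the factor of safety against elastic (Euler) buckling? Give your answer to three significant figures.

Inner dimensions: h_i = 6.72 − 2×0.56 = 5.600 in, b_i = 5.37 − 2×0.56 = 4.250 in
Weak-axis I_min = (h_o·b_o³ − h_i·b_i³)/12 with b_o = 5.37, b_i = 4.250 in (shorter outer/inner sides).
I_min = (6.72×5.37³ − 5.600×4.250³)/12 = 50.89 in⁴
Effective length L_e = K·L = 2 × 229 = 458.0 in
P_cr = π²EI / L_e² = π² × 15500×10³ × 50.89 / 458.0² = 3.712×10^4 lb
Factor of safety n = P_cr / P = 37.117 / 12.3 = 3.02

n ≈ 3.02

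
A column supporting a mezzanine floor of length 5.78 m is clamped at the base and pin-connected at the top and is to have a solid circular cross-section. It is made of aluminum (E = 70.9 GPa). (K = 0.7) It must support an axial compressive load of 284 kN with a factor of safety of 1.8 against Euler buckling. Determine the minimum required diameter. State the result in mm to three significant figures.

d ≈ 125 mm

Required P_cr = n·P = 1.8 × 284 = 511.2 kN
L_e = K·L = 0.7 × 5.78 = 4.046 m
Required I = P_cr·L_e²/(π²E) = 5.112×10^5 × 4.046² / (π² × 7.09×10^10) = 1.196×10^-5 m⁴
I_req = 1.196×10^7 mm⁴
Solid circle: I = πd⁴/64  ⇒  d = (64I/π)^(1/4) = (64×1.196×10^7/π)^(1/4) = 125 mm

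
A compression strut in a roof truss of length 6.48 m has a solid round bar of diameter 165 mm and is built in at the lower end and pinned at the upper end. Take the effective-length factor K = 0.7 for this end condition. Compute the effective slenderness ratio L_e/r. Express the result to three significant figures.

λ ≈ 110

For a solid circle r = d/4 = 165/4 = 41.25 mm
L_e = K·L = 0.7 × 6.48 m = 4.536 m = 4536.0 mm
λ = L_e / r_min = 4536.0 / 41.25 = 110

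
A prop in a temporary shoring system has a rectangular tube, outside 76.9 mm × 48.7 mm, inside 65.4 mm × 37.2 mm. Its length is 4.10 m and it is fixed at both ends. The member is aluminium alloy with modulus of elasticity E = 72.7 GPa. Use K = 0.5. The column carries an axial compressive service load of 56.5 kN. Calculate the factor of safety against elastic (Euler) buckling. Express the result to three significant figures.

n ≈ 1.39

Weak-axis I_min = (h_o·b_o³ − h_i·b_i³)/12 with b_o = 48.7, b_i = 37.20 mm (shorter outer/inner sides).
I_min = (76.9×48.7³ − 65.40×37.20³)/12 = 4.596×10^5 mm⁴
I = 4.596×10^5 mm⁴ = 4.596×10^-7 m⁴
Effective length L_e = K·L = 0.5 × 4.10 = 2.050 m
P_cr = π²EI / L_e² = π² × 72.7×10⁹ × 4.596×10^-7 / 2.050² = 7.847×10^4 N
Factor of safety n = P_cr / P = 78.472 / 56.5 = 1.39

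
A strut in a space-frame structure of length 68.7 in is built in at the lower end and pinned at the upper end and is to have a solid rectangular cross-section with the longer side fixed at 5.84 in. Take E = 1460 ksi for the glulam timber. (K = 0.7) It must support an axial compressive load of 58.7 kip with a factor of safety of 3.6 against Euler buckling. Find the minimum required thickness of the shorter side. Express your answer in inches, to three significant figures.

b ≈ 4.12 in

Required P_cr = n·P = 3.6 × 58.7 = 211.3 kip
L_e = K·L = 0.7 × 68.7 = 48.09 in
Required I = P_cr·L_e²/(π²E) = 2.113×10^5 × 48.09² / (π² × 1.46×10^6) = 33.92 in⁴
Rectangle, weak axis: I_min = h·b³/12 with h = 5.84 in fixed  ⇒  b = (12I/h)^(1/3) = 4.12 in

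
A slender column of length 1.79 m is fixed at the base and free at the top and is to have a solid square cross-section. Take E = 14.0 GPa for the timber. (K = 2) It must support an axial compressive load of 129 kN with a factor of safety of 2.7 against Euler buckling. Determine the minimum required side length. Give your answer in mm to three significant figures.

Required P_cr = n·P = 2.7 × 129 = 348.3 kN
L_e = K·L = 2 × 1.79 = 3.580 m
Required I = P_cr·L_e²/(π²E) = 3.483×10^5 × 3.580² / (π² × 1.40×10^10) = 3.231×10^-5 m⁴
I_req = 3.231×10^7 mm⁴
Solid square: I = a⁴/12  ⇒  a = (12I)^(1/4) = (12×3.231×10^7)^(1/4) = 140 mm

a ≈ 140 mm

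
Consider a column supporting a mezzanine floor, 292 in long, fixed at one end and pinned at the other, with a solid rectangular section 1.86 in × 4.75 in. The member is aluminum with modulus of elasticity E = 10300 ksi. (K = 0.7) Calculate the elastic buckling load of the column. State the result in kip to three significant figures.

Buckling occurs about the weak axis: I_min = h·b³/12 with b = 1.86 in (the shorter side).
I_min = 4.75×1.86³/12 = 2.547 in⁴
Effective length L_e = K·L = 0.7 × 292 = 204.4 in
P_cr = π²EI / L_e² = π² × 10300×10³ × 2.547 / 204.4² = 6.198×10^3 lb

P_cr ≈ 6.20 kip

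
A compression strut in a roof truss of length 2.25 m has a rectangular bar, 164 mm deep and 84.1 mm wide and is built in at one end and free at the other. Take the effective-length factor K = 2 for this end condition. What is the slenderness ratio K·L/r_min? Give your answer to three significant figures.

λ ≈ 185

Buckling occurs about the weak axis: I_min = h·b³/12 with b = 84.1 mm (the shorter side).
I_min = 164×84.1³/12 = 8.129×10^6 mm⁴
A = 1.379×10^4 mm²;  r_min = √(I/A) = √(8.129×10^6/1.379×10^4) = 24.28 mm
L_e = K·L = 2 × 2.25 m = 4.500 m = 4500.0 mm
λ = L_e / r_min = 4500.0 / 24.28 = 185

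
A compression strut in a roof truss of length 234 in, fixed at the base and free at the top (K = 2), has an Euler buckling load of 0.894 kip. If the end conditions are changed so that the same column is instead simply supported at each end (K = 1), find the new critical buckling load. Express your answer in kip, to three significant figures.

P_cr ∝ 1/K², so P_cr,new = P_cr,old × (K_old/K_new)² = 0.894 × (2/1)²
= 0.894 × 4.000 = 3.58 kip

P_cr ≈ 3.58 kip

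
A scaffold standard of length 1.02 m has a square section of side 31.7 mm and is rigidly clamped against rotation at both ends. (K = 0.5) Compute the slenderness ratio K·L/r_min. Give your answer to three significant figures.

λ ≈ 55.7

For a square r = a/√12 = 31.7/√12 = 9.151 mm
L_e = K·L = 0.5 × 1.02 m = 0.5100 m = 510.00 mm
λ = L_e / r_min = 510.00 / 9.151 = 55.7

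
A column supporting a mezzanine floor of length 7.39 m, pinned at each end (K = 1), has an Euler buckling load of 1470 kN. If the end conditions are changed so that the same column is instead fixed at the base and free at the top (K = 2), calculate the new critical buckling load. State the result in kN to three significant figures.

P_cr ∝ 1/K², so P_cr,new = P_cr,old × (K_old/K_new)² = 1470 × (1/2)²
= 1470 × 0.2500 = 368 kN

P_cr ≈ 368 kN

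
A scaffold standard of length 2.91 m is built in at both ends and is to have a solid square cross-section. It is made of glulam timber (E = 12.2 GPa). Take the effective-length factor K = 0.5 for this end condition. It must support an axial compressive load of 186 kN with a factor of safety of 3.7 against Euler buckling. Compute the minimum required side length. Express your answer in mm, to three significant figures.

a ≈ 110 mm

Required P_cr = n·P = 3.7 × 186 = 688.2 kN
L_e = K·L = 0.5 × 2.91 = 1.455 m
Required I = P_cr·L_e²/(π²E) = 6.882×10^5 × 1.455² / (π² × 1.22×10^10) = 1.210×10^-5 m⁴
I_req = 1.210×10^7 mm⁴
Solid square: I = a⁴/12  ⇒  a = (12I)^(1/4) = (12×1.210×10^7)^(1/4) = 110 mm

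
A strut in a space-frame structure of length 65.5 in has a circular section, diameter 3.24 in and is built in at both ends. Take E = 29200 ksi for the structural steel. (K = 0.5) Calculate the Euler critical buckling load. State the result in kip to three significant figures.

P_cr ≈ 1450 kip

I = πd⁴/64 = π×3.24⁴/64 = 5.409 in⁴
Effective length L_e = K·L = 0.5 × 65.5 = 32.75 in
P_cr = π²EI / L_e² = π² × 29200×10³ × 5.409 / 32.75² = 1.453×10^6 lb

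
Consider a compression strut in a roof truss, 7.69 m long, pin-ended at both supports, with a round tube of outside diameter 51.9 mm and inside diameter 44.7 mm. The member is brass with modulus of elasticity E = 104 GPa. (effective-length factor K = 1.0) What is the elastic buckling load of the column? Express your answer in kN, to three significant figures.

d_o = 51.9 mm, d_i = 44.7 mm
I = π(d_o⁴ − d_i⁴)/64 = π(51.9⁴ − 44.70⁴)/64 = 1.602×10^5 mm⁴
I = 1.602×10^5 mm⁴ = 1.602×10^-7 m⁴
Effective length L_e = K·L = 1 × 7.69 = 7.690 m
P_cr = π²EI / L_e² = π² × 104×10⁹ × 1.602×10^-7 / 7.690² = 2.780×10^3 N

P_cr ≈ 2.78 kN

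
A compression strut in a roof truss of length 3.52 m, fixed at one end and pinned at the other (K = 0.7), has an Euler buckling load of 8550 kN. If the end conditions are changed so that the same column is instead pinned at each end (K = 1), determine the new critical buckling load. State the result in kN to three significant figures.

P_cr ∝ 1/K², so P_cr,new = P_cr,old × (K_old/K_new)² = 8550 × (0.7/1)²
= 8550 × 0.4900 = 4190 kN

P_cr ≈ 4190 kN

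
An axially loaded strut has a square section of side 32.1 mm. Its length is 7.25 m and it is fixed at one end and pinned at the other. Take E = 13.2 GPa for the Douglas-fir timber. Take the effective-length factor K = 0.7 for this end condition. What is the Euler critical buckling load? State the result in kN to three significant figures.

I = a⁴/12 = 32.1⁴/12 = 8.848×10^4 mm⁴
I = 8.848×10^4 mm⁴ = 8.848×10^-8 m⁴
Effective length L_e = K·L = 0.7 × 7.25 = 5.075 m
P_cr = π²EI / L_e² = π² × 13.2×10⁹ × 8.848×10^-8 / 5.075² = 447.5 N

P_cr ≈ 0.448 kN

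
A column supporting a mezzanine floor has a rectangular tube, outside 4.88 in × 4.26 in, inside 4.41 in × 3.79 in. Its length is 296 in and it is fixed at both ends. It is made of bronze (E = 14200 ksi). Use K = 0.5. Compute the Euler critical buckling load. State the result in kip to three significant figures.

Weak-axis I_min = (h_o·b_o³ − h_i·b_i³)/12 with b_o = 4.26, b_i = 3.790 in (shorter outer/inner sides).
I_min = (4.88×4.26³ − 4.410×3.790³)/12 = 11.43 in⁴
Effective length L_e = K·L = 0.5 × 296 = 148.0 in
P_cr = π²EI / L_e² = π² × 14200×10³ × 11.43 / 148.0² = 7.315×10^4 lb

P_cr ≈ 73.1 kip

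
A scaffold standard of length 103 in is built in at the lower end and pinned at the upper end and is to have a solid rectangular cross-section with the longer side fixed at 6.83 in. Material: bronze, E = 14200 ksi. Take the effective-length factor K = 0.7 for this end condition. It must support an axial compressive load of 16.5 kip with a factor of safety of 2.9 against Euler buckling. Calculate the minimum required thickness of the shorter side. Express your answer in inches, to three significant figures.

Required P_cr = n·P = 2.9 × 16.5 = 47.85 kip
L_e = K·L = 0.7 × 103 = 72.10 in
Required I = P_cr·L_e²/(π²E) = 4.785×10^4 × 72.10² / (π² × 1.42×10^7) = 1.775 in⁴
Rectangle, weak axis: I_min = h·b³/12 with h = 6.83 in fixed  ⇒  b = (12I/h)^(1/3) = 1.46 in

b ≈ 1.46 in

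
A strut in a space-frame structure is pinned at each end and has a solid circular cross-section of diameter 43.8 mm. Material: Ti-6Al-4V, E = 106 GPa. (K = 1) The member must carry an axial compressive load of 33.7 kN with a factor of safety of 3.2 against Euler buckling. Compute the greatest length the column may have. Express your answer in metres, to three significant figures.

L_max ≈ 1.32 m

I = πd⁴/64 = π×43.8⁴/64 = 1.807×10^5 mm⁴
I = 1.807×10^-7 m⁴
Required critical load P_cr = n·P = 3.2 × 33.7 = 107.8 kN = 1.078×10^5 N
From P_cr = π²EI/(K·L)²:  L = (1/K)·√(π²EI/P_cr) = (1/1)·√(π²×1.06×10^11×1.807×10^-7/1.078×10^5)
L = 1.32 m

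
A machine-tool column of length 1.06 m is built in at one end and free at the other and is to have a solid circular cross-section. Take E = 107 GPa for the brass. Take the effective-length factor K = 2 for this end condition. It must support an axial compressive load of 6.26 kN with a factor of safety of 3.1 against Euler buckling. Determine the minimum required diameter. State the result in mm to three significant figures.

Required P_cr = n·P = 3.1 × 6.26 = 19.41 kN
L_e = K·L = 2 × 1.06 = 2.120 m
Required I = P_cr·L_e²/(π²E) = 1.941×10^4 × 2.120² / (π² × 1.07×10^11) = 8.259×10^-8 m⁴
I_req = 8.259×10^4 mm⁴
Solid circle: I = πd⁴/64  ⇒  d = (64I/π)^(1/4) = (64×8.259×10^4/π)^(1/4) = 36.0 mm

d ≈ 36.0 mm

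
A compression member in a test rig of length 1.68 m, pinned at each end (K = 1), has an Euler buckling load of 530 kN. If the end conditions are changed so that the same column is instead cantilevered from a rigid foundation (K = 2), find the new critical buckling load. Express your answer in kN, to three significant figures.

P_cr ∝ 1/K², so P_cr,new = P_cr,old × (K_old/K_new)² = 530 × (1/2)²
= 530 × 0.2500 = 132 kN

P_cr ≈ 132 kN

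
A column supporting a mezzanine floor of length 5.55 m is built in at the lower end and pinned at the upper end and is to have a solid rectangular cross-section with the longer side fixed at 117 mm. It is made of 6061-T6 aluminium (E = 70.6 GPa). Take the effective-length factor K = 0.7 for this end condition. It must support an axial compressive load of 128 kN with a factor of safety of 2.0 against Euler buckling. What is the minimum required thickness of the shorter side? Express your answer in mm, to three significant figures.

b ≈ 82.9 mm

Required P_cr = n·P = 2.0 × 128 = 256.0 kN
L_e = K·L = 0.7 × 5.55 = 3.885 m
Required I = P_cr·L_e²/(π²E) = 2.560×10^5 × 3.885² / (π² × 7.06×10^10) = 5.545×10^-6 m⁴
I_req = 5.545×10^6 mm⁴
Rectangle, weak axis: I_min = h·b³/12 with h = 117 mm fixed  ⇒  b = (12I/h)^(1/3) = 82.9 mm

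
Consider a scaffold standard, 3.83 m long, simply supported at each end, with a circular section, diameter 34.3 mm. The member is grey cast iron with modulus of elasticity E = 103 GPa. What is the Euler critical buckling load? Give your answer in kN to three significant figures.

I = πd⁴/64 = π×34.3⁴/64 = 6.794×10^4 mm⁴
I = 6.794×10^4 mm⁴ = 6.794×10^-8 m⁴
Effective length L_e = K·L = 1 × 3.83 = 3.830 m
P_cr = π²EI / L_e² = π² × 103×10⁹ × 6.794×10^-8 / 3.830² = 4.709×10^3 N

P_cr ≈ 4.71 kN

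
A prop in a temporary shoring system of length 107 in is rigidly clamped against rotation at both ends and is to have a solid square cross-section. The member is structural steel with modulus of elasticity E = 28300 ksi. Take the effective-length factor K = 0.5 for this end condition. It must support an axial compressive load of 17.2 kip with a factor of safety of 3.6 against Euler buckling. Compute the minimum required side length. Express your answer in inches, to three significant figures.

Required P_cr = n·P = 3.6 × 17.2 = 61.92 kip
L_e = K·L = 0.5 × 107 = 53.50 in
Required I = P_cr·L_e²/(π²E) = 6.192×10^4 × 53.50² / (π² × 2.83×10^7) = 0.6345 in⁴
Solid square: I = a⁴/12  ⇒  a = (12I)^(1/4) = (12×0.6345)^(1/4) = 1.66 in

a ≈ 1.66 in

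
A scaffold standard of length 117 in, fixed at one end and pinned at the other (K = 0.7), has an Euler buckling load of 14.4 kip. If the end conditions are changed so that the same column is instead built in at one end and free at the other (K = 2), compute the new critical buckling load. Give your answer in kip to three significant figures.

P_cr ∝ 1/K², so P_cr,new = P_cr,old × (K_old/K_new)² = 14.4 × (0.7/2)²
= 14.4 × 0.1225 = 1.76 kip

P_cr ≈ 1.76 kip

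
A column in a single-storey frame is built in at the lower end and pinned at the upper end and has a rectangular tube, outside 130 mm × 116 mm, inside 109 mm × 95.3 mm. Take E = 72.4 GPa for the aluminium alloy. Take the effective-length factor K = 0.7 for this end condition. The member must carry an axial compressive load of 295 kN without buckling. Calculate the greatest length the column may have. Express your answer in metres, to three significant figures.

L_max ≈ 6.69 m

Weak-axis I_min = (h_o·b_o³ − h_i·b_i³)/12 with b_o = 116, b_i = 95.30 mm (shorter outer/inner sides).
I_min = (130×116³ − 109.0×95.30³)/12 = 9.048×10^6 mm⁴
I = 9.048×10^-6 m⁴
At the buckling limit P_cr = P = 2.950×10^5 N
From P_cr = π²EI/(K·L)²:  L = (1/K)·√(π²EI/P_cr) = (1/0.7)·√(π²×7.24×10^10×9.048×10^-6/2.950×10^5)
L = 6.69 m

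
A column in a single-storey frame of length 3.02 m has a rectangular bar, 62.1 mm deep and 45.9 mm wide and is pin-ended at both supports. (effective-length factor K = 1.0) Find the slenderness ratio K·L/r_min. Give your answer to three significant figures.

λ ≈ 228

Buckling occurs about the weak axis: I_min = h·b³/12 with b = 45.9 mm (the shorter side).
I_min = 62.1×45.9³/12 = 5.004×10^5 mm⁴
A = 2.850×10^3 mm²;  r_min = √(I/A) = √(5.004×10^5/2.850×10^3) = 13.25 mm
L_e = K·L = 1 × 3.02 m = 3.020 m = 3020.0 mm
λ = L_e / r_min = 3020.0 / 13.25 = 228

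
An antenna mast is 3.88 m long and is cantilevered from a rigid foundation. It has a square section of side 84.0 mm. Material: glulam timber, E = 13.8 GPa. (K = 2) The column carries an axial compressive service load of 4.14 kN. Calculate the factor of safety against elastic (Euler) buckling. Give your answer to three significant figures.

I = a⁴/12 = 84.0⁴/12 = 4.149×10^6 mm⁴
I = 4.149×10^6 mm⁴ = 4.149×10^-6 m⁴
Effective length L_e = K·L = 2 × 3.88 = 7.760 m
P_cr = π²EI / L_e² = π² × 13.8×10⁹ × 4.149×10^-6 / 7.760² = 9.384×10^3 N
Factor of safety n = P_cr / P = 9.3841 / 4.14 = 2.27

n ≈ 2.27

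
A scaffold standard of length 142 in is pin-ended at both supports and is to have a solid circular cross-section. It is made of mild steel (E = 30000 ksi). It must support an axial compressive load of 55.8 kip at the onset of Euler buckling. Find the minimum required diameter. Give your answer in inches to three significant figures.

L_e = K·L = 1 × 142 = 142.0 in
Required I = P_cr·L_e²/(π²E) = 5.580×10^4 × 142.0² / (π² × 3.00×10^7) = 3.800 in⁴
Solid circle: I = πd⁴/64  ⇒  d = (64I/π)^(1/4) = (64×3.800/π)^(1/4) = 2.97 in

d ≈ 2.97 in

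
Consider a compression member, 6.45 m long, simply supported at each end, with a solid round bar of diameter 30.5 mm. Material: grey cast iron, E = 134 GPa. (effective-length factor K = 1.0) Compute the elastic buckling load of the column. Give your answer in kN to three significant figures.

I = πd⁴/64 = π×30.5⁴/64 = 4.248×10^4 mm⁴
I = 4.248×10^4 mm⁴ = 4.248×10^-8 m⁴
Effective length L_e = K·L = 1 × 6.45 = 6.450 m
P_cr = π²EI / L_e² = π² × 134×10⁹ × 4.248×10^-8 / 6.450² = 1.350×10^3 N

P_cr ≈ 1.35 kN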